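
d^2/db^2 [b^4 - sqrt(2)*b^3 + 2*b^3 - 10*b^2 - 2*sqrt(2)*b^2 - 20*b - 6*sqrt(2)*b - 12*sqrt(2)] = 12*b^2 - 6*sqrt(2)*b + 12*b - 20 - 4*sqrt(2)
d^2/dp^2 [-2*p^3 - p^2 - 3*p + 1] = -12*p - 2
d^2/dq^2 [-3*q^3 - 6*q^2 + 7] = -18*q - 12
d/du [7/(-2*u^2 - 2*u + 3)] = 14*(2*u + 1)/(2*u^2 + 2*u - 3)^2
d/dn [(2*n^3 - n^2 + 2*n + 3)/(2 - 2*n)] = (-4*n^3 + 7*n^2 - 2*n + 5)/(2*(n^2 - 2*n + 1))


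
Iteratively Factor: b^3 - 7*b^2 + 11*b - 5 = (b - 1)*(b^2 - 6*b + 5) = (b - 5)*(b - 1)*(b - 1)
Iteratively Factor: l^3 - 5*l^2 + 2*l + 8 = (l + 1)*(l^2 - 6*l + 8) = (l - 4)*(l + 1)*(l - 2)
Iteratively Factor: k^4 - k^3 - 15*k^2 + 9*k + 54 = (k - 3)*(k^3 + 2*k^2 - 9*k - 18) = (k - 3)*(k + 3)*(k^2 - k - 6) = (k - 3)^2*(k + 3)*(k + 2)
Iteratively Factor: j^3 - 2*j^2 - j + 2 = (j + 1)*(j^2 - 3*j + 2) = (j - 2)*(j + 1)*(j - 1)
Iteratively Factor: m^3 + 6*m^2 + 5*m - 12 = (m - 1)*(m^2 + 7*m + 12) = (m - 1)*(m + 3)*(m + 4)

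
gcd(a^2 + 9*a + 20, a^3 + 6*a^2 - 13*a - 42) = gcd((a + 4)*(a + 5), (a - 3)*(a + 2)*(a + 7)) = 1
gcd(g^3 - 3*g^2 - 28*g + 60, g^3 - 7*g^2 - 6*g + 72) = g - 6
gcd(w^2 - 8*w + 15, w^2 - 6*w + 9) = w - 3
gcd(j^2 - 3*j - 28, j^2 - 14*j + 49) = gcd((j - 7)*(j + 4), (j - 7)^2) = j - 7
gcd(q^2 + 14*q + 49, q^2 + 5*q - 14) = q + 7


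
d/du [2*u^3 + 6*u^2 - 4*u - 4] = 6*u^2 + 12*u - 4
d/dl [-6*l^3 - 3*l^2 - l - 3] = -18*l^2 - 6*l - 1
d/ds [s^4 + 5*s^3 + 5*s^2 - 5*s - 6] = 4*s^3 + 15*s^2 + 10*s - 5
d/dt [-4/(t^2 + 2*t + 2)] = 8*(t + 1)/(t^2 + 2*t + 2)^2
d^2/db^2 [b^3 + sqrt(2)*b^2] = 6*b + 2*sqrt(2)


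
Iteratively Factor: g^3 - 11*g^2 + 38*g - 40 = (g - 2)*(g^2 - 9*g + 20) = (g - 4)*(g - 2)*(g - 5)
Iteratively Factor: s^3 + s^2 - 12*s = (s - 3)*(s^2 + 4*s) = (s - 3)*(s + 4)*(s)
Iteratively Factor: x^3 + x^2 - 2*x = (x + 2)*(x^2 - x) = x*(x + 2)*(x - 1)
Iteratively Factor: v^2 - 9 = (v - 3)*(v + 3)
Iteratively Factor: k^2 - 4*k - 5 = (k - 5)*(k + 1)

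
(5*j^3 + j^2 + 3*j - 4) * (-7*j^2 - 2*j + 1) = -35*j^5 - 17*j^4 - 18*j^3 + 23*j^2 + 11*j - 4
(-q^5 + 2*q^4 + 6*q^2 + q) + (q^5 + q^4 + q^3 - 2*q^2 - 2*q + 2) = 3*q^4 + q^3 + 4*q^2 - q + 2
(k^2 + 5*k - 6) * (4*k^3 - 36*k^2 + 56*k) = 4*k^5 - 16*k^4 - 148*k^3 + 496*k^2 - 336*k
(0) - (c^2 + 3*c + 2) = -c^2 - 3*c - 2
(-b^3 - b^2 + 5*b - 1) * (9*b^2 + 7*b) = -9*b^5 - 16*b^4 + 38*b^3 + 26*b^2 - 7*b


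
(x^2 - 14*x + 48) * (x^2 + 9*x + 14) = x^4 - 5*x^3 - 64*x^2 + 236*x + 672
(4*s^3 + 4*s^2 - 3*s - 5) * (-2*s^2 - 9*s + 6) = -8*s^5 - 44*s^4 - 6*s^3 + 61*s^2 + 27*s - 30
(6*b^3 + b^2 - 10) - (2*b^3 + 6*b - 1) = 4*b^3 + b^2 - 6*b - 9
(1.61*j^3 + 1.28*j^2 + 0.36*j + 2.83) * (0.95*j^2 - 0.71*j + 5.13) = 1.5295*j^5 + 0.0729*j^4 + 7.6925*j^3 + 8.9993*j^2 - 0.1625*j + 14.5179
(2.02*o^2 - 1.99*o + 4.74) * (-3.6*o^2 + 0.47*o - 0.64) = -7.272*o^4 + 8.1134*o^3 - 19.2921*o^2 + 3.5014*o - 3.0336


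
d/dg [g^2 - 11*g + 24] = 2*g - 11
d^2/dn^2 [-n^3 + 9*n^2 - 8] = 18 - 6*n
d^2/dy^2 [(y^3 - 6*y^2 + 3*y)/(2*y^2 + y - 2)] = 2*(29*y^3 - 78*y^2 + 48*y - 18)/(8*y^6 + 12*y^5 - 18*y^4 - 23*y^3 + 18*y^2 + 12*y - 8)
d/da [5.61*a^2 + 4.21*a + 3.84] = 11.22*a + 4.21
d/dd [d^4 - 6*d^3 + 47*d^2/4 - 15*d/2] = 4*d^3 - 18*d^2 + 47*d/2 - 15/2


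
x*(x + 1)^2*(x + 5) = x^4 + 7*x^3 + 11*x^2 + 5*x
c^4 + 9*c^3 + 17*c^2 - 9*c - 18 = (c - 1)*(c + 1)*(c + 3)*(c + 6)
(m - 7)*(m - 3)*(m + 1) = m^3 - 9*m^2 + 11*m + 21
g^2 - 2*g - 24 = (g - 6)*(g + 4)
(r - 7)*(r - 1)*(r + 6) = r^3 - 2*r^2 - 41*r + 42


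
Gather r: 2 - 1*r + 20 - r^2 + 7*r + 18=-r^2 + 6*r + 40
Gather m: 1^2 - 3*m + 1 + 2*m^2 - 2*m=2*m^2 - 5*m + 2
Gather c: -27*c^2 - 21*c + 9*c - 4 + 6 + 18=-27*c^2 - 12*c + 20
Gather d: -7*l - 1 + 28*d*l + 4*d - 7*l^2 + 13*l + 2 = d*(28*l + 4) - 7*l^2 + 6*l + 1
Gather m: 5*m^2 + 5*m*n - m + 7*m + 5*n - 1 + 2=5*m^2 + m*(5*n + 6) + 5*n + 1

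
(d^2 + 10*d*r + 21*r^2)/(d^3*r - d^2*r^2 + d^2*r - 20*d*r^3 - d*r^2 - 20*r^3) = (-d^2 - 10*d*r - 21*r^2)/(r*(-d^3 + d^2*r - d^2 + 20*d*r^2 + d*r + 20*r^2))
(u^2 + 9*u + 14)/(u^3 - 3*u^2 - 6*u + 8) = (u + 7)/(u^2 - 5*u + 4)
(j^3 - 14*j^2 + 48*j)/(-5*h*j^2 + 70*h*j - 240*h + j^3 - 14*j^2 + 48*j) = -j/(5*h - j)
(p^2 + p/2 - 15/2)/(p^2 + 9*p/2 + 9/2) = (2*p - 5)/(2*p + 3)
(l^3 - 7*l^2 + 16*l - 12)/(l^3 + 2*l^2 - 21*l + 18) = (l^2 - 4*l + 4)/(l^2 + 5*l - 6)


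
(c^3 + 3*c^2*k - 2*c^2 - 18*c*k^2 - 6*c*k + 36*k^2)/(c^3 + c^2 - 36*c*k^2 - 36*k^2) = (c^2 - 3*c*k - 2*c + 6*k)/(c^2 - 6*c*k + c - 6*k)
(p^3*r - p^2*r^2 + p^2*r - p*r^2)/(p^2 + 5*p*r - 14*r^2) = p*r*(p^2 - p*r + p - r)/(p^2 + 5*p*r - 14*r^2)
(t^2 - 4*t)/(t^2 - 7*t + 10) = t*(t - 4)/(t^2 - 7*t + 10)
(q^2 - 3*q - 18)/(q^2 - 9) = (q - 6)/(q - 3)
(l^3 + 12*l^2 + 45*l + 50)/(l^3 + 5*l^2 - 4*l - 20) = (l + 5)/(l - 2)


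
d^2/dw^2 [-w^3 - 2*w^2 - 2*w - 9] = -6*w - 4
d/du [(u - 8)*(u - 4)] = 2*u - 12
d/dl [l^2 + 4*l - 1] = 2*l + 4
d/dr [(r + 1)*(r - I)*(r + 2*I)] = 3*r^2 + 2*r*(1 + I) + 2 + I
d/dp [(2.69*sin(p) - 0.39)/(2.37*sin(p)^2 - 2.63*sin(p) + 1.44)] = (-6.3753*sin(p)^2 + 1.8486*sin(p) + 2.8479)*cos(p)/(5.6169*sin(p)^4 - 12.4662*sin(p)^3 + 13.7425*sin(p)^2 - 7.5744*sin(p) + 2.0736)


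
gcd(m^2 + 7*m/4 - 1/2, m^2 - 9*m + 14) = 1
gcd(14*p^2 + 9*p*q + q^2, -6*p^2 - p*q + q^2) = 2*p + q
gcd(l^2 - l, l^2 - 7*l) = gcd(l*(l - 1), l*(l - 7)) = l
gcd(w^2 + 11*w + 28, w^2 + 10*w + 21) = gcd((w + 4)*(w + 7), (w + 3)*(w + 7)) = w + 7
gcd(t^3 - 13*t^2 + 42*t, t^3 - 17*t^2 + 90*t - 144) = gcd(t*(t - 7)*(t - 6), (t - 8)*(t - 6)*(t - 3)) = t - 6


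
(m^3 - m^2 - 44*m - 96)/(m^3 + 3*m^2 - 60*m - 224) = (m + 3)/(m + 7)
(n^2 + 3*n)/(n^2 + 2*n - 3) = n/(n - 1)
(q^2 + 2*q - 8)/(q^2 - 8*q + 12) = (q + 4)/(q - 6)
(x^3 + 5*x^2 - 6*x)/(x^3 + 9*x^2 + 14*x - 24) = x/(x + 4)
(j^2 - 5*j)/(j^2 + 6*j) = (j - 5)/(j + 6)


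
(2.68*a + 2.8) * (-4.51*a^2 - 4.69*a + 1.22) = -12.0868*a^3 - 25.1972*a^2 - 9.8624*a + 3.416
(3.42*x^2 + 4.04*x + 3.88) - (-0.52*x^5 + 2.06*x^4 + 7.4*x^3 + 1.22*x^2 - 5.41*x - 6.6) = 0.52*x^5 - 2.06*x^4 - 7.4*x^3 + 2.2*x^2 + 9.45*x + 10.48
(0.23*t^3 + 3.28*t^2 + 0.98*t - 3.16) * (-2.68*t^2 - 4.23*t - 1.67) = -0.6164*t^5 - 9.7633*t^4 - 16.8849*t^3 - 1.1542*t^2 + 11.7302*t + 5.2772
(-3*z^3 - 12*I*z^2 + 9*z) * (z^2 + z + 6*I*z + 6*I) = -3*z^5 - 3*z^4 - 30*I*z^4 + 81*z^3 - 30*I*z^3 + 81*z^2 + 54*I*z^2 + 54*I*z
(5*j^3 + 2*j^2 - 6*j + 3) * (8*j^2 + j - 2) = 40*j^5 + 21*j^4 - 56*j^3 + 14*j^2 + 15*j - 6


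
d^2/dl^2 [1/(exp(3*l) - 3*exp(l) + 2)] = 3*((1 - 3*exp(2*l))*(exp(3*l) - 3*exp(l) + 2) + 6*(1 - exp(2*l))^2*exp(l))*exp(l)/(exp(3*l) - 3*exp(l) + 2)^3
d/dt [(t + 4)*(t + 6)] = 2*t + 10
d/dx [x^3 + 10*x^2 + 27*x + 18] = 3*x^2 + 20*x + 27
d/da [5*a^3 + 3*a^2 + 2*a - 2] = 15*a^2 + 6*a + 2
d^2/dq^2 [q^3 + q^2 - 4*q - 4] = 6*q + 2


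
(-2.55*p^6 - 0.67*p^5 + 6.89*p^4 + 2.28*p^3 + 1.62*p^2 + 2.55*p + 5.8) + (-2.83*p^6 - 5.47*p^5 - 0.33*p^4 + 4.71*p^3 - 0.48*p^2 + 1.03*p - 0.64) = -5.38*p^6 - 6.14*p^5 + 6.56*p^4 + 6.99*p^3 + 1.14*p^2 + 3.58*p + 5.16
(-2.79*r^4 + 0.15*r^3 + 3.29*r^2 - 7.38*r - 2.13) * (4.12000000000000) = -11.4948*r^4 + 0.618*r^3 + 13.5548*r^2 - 30.4056*r - 8.7756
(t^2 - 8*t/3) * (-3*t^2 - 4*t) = -3*t^4 + 4*t^3 + 32*t^2/3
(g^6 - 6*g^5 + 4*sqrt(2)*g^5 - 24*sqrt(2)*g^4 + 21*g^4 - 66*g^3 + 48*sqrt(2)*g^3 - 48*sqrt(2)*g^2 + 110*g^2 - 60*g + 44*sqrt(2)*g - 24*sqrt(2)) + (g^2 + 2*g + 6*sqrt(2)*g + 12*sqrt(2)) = g^6 - 6*g^5 + 4*sqrt(2)*g^5 - 24*sqrt(2)*g^4 + 21*g^4 - 66*g^3 + 48*sqrt(2)*g^3 - 48*sqrt(2)*g^2 + 111*g^2 - 58*g + 50*sqrt(2)*g - 12*sqrt(2)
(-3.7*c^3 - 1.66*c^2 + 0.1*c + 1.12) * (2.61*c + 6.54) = -9.657*c^4 - 28.5306*c^3 - 10.5954*c^2 + 3.5772*c + 7.3248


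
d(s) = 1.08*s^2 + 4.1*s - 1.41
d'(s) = 2.16*s + 4.1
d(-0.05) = -1.61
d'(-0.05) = 3.99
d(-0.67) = -3.67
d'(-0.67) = 2.65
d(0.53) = 1.07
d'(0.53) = 5.24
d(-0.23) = -2.30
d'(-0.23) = 3.60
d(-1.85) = -5.30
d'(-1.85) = 0.10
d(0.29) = -0.13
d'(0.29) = 4.73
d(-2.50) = -4.91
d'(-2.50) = -1.30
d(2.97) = 20.29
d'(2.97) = 10.52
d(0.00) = -1.41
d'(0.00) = 4.10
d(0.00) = -1.41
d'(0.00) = 4.10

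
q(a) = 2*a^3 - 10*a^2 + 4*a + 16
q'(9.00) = 310.00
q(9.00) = 700.00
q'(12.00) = 628.00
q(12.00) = 2080.00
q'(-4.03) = 182.05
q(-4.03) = -293.43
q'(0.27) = -0.96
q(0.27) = 16.39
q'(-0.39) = 12.71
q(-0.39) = 12.80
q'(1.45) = -12.38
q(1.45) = 6.87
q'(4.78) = 45.49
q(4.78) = 25.07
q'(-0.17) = 7.57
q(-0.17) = 15.02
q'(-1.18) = 35.95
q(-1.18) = -5.93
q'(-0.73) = 21.80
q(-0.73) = 6.97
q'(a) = 6*a^2 - 20*a + 4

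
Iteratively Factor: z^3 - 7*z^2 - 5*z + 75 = (z - 5)*(z^2 - 2*z - 15) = (z - 5)*(z + 3)*(z - 5)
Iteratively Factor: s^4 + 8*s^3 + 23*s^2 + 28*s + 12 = (s + 1)*(s^3 + 7*s^2 + 16*s + 12) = (s + 1)*(s + 2)*(s^2 + 5*s + 6) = (s + 1)*(s + 2)*(s + 3)*(s + 2)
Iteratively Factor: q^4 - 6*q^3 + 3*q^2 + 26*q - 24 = (q - 4)*(q^3 - 2*q^2 - 5*q + 6) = (q - 4)*(q - 3)*(q^2 + q - 2) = (q - 4)*(q - 3)*(q - 1)*(q + 2)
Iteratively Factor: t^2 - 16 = (t - 4)*(t + 4)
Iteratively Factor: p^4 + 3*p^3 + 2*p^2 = (p)*(p^3 + 3*p^2 + 2*p) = p*(p + 1)*(p^2 + 2*p) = p*(p + 1)*(p + 2)*(p)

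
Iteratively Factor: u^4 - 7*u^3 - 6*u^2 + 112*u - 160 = (u - 5)*(u^3 - 2*u^2 - 16*u + 32) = (u - 5)*(u - 2)*(u^2 - 16) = (u - 5)*(u - 2)*(u + 4)*(u - 4)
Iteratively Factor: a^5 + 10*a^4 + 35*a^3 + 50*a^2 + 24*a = (a)*(a^4 + 10*a^3 + 35*a^2 + 50*a + 24) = a*(a + 2)*(a^3 + 8*a^2 + 19*a + 12) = a*(a + 2)*(a + 4)*(a^2 + 4*a + 3) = a*(a + 2)*(a + 3)*(a + 4)*(a + 1)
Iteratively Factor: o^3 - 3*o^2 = (o - 3)*(o^2) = o*(o - 3)*(o)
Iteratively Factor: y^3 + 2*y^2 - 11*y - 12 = (y - 3)*(y^2 + 5*y + 4) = (y - 3)*(y + 1)*(y + 4)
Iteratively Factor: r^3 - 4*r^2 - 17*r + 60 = (r + 4)*(r^2 - 8*r + 15) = (r - 5)*(r + 4)*(r - 3)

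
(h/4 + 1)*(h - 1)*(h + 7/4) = h^3/4 + 19*h^2/16 + 5*h/16 - 7/4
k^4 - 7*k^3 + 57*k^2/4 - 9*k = k*(k - 4)*(k - 3/2)^2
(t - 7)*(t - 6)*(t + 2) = t^3 - 11*t^2 + 16*t + 84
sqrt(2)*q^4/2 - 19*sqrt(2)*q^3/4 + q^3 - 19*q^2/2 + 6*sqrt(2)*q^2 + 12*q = q*(q - 8)*(q - 3/2)*(sqrt(2)*q/2 + 1)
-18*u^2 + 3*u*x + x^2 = (-3*u + x)*(6*u + x)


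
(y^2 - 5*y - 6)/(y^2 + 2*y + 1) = (y - 6)/(y + 1)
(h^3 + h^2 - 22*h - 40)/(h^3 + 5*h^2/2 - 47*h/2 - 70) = 2*(h + 2)/(2*h + 7)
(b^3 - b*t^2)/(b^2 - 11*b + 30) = b*(b^2 - t^2)/(b^2 - 11*b + 30)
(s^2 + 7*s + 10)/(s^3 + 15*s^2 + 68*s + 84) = (s + 5)/(s^2 + 13*s + 42)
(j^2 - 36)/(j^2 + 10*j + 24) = (j - 6)/(j + 4)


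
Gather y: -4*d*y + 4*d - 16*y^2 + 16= -4*d*y + 4*d - 16*y^2 + 16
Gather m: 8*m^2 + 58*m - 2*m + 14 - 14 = 8*m^2 + 56*m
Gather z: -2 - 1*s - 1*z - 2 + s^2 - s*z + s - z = s^2 + z*(-s - 2) - 4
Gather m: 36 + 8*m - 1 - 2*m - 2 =6*m + 33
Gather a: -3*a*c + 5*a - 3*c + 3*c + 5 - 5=a*(5 - 3*c)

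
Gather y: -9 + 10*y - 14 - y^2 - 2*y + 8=-y^2 + 8*y - 15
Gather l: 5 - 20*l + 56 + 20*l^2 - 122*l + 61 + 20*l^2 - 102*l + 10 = 40*l^2 - 244*l + 132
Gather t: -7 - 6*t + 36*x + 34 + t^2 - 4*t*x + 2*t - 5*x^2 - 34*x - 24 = t^2 + t*(-4*x - 4) - 5*x^2 + 2*x + 3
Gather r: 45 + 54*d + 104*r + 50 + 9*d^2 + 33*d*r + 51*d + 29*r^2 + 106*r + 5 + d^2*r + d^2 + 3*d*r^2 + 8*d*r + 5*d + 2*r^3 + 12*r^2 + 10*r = 10*d^2 + 110*d + 2*r^3 + r^2*(3*d + 41) + r*(d^2 + 41*d + 220) + 100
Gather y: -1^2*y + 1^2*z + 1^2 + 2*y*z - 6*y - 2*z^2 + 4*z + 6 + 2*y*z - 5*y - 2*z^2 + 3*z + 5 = y*(4*z - 12) - 4*z^2 + 8*z + 12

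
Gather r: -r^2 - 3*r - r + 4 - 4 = -r^2 - 4*r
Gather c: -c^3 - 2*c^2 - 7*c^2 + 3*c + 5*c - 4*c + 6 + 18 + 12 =-c^3 - 9*c^2 + 4*c + 36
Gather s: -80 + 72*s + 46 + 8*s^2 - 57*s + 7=8*s^2 + 15*s - 27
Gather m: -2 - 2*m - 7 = -2*m - 9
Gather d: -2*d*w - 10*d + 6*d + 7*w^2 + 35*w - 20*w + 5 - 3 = d*(-2*w - 4) + 7*w^2 + 15*w + 2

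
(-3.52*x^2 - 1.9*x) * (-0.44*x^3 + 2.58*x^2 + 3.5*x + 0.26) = 1.5488*x^5 - 8.2456*x^4 - 17.222*x^3 - 7.5652*x^2 - 0.494*x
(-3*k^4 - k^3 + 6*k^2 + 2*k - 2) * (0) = 0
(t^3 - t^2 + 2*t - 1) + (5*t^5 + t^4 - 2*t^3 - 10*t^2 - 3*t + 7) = 5*t^5 + t^4 - t^3 - 11*t^2 - t + 6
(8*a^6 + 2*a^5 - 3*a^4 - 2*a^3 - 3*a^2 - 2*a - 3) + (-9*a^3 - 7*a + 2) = 8*a^6 + 2*a^5 - 3*a^4 - 11*a^3 - 3*a^2 - 9*a - 1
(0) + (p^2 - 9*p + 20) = p^2 - 9*p + 20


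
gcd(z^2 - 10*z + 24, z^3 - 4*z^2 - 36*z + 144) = z^2 - 10*z + 24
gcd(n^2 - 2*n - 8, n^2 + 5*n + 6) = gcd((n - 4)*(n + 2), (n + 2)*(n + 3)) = n + 2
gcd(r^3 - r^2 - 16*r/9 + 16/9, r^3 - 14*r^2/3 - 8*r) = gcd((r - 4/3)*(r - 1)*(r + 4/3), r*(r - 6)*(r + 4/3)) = r + 4/3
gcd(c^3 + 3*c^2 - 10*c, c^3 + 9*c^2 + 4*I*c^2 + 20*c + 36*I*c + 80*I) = c + 5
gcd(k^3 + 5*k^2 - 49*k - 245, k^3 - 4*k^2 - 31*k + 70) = k^2 - 2*k - 35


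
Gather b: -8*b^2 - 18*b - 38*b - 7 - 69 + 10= -8*b^2 - 56*b - 66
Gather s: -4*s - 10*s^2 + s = -10*s^2 - 3*s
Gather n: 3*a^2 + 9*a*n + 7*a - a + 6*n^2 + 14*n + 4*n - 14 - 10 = 3*a^2 + 6*a + 6*n^2 + n*(9*a + 18) - 24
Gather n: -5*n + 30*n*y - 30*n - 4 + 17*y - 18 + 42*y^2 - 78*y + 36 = n*(30*y - 35) + 42*y^2 - 61*y + 14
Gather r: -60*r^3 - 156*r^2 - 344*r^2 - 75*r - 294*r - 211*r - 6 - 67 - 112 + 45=-60*r^3 - 500*r^2 - 580*r - 140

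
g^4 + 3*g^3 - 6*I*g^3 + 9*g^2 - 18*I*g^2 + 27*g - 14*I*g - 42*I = (g + 3)*(g - 7*I)*(g - I)*(g + 2*I)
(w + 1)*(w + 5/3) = w^2 + 8*w/3 + 5/3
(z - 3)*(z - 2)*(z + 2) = z^3 - 3*z^2 - 4*z + 12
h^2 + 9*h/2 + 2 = (h + 1/2)*(h + 4)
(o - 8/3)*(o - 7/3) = o^2 - 5*o + 56/9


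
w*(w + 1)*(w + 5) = w^3 + 6*w^2 + 5*w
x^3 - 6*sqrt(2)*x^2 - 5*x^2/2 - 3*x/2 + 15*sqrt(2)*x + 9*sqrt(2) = (x - 3)*(x + 1/2)*(x - 6*sqrt(2))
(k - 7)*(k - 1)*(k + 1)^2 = k^4 - 6*k^3 - 8*k^2 + 6*k + 7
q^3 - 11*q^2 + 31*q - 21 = (q - 7)*(q - 3)*(q - 1)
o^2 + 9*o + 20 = (o + 4)*(o + 5)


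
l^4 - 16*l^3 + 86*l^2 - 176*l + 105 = (l - 7)*(l - 5)*(l - 3)*(l - 1)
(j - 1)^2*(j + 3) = j^3 + j^2 - 5*j + 3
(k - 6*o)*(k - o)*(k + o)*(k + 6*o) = k^4 - 37*k^2*o^2 + 36*o^4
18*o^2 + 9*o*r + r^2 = (3*o + r)*(6*o + r)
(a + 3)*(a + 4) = a^2 + 7*a + 12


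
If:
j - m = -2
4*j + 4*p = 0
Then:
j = -p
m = 2 - p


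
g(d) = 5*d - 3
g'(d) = 5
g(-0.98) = -7.90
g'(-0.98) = 5.00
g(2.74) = 10.70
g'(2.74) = 5.00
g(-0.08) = -3.40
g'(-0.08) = 5.00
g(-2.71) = -16.55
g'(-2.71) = 5.00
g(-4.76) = -26.80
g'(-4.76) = 5.00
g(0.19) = -2.05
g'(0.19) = 5.00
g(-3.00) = -18.00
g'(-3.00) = 5.00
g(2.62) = 10.10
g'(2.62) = 5.00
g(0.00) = -3.00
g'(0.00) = 5.00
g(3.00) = 12.00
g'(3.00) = 5.00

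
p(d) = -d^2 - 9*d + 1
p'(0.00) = -9.00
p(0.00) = 1.00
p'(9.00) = -27.00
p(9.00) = -161.00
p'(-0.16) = -8.68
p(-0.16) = 2.41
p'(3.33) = -15.66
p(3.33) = -40.06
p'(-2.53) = -3.94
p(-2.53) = 17.37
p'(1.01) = -11.02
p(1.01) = -9.11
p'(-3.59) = -1.82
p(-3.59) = 20.42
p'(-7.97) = 6.94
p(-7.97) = 9.21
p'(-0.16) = -8.68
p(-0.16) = 2.41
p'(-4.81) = 0.62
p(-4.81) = 21.15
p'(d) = -2*d - 9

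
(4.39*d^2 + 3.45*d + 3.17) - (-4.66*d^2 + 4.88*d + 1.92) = 9.05*d^2 - 1.43*d + 1.25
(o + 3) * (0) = 0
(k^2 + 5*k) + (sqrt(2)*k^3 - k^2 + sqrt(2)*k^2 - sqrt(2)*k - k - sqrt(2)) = sqrt(2)*k^3 + sqrt(2)*k^2 - sqrt(2)*k + 4*k - sqrt(2)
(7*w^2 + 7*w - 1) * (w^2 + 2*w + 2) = 7*w^4 + 21*w^3 + 27*w^2 + 12*w - 2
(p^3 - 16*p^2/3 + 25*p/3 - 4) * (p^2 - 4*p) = p^5 - 28*p^4/3 + 89*p^3/3 - 112*p^2/3 + 16*p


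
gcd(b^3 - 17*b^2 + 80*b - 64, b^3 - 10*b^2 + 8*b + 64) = b - 8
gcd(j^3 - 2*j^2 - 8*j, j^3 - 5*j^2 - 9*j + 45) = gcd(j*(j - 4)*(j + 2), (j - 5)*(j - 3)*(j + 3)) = 1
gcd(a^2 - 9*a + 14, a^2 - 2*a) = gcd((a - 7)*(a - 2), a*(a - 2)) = a - 2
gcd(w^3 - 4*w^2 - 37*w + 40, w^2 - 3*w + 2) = w - 1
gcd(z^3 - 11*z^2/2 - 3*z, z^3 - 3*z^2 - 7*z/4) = z^2 + z/2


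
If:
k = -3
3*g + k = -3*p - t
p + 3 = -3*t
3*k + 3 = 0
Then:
No Solution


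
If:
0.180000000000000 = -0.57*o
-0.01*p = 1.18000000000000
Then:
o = -0.32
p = -118.00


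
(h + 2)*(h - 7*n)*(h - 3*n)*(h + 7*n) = h^4 - 3*h^3*n + 2*h^3 - 49*h^2*n^2 - 6*h^2*n + 147*h*n^3 - 98*h*n^2 + 294*n^3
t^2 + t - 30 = (t - 5)*(t + 6)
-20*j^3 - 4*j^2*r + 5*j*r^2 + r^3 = (-2*j + r)*(2*j + r)*(5*j + r)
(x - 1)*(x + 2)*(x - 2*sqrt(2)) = x^3 - 2*sqrt(2)*x^2 + x^2 - 2*sqrt(2)*x - 2*x + 4*sqrt(2)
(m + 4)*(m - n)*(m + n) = m^3 + 4*m^2 - m*n^2 - 4*n^2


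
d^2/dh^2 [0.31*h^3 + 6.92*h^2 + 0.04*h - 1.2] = 1.86*h + 13.84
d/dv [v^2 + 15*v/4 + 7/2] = 2*v + 15/4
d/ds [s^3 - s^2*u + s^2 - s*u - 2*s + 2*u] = 3*s^2 - 2*s*u + 2*s - u - 2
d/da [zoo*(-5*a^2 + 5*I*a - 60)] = zoo*(a + 1)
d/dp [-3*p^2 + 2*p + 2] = 2 - 6*p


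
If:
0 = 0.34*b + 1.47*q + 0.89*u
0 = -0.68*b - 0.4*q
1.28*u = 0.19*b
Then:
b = 0.00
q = 0.00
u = 0.00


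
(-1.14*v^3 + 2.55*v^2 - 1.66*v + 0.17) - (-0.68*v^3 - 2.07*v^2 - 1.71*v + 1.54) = -0.46*v^3 + 4.62*v^2 + 0.05*v - 1.37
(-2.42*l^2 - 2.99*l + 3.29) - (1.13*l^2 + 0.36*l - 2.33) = -3.55*l^2 - 3.35*l + 5.62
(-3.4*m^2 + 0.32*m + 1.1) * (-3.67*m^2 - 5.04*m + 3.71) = 12.478*m^4 + 15.9616*m^3 - 18.2638*m^2 - 4.3568*m + 4.081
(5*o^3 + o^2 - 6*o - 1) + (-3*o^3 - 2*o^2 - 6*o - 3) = 2*o^3 - o^2 - 12*o - 4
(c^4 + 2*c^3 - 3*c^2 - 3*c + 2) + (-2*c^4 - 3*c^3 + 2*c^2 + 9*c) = -c^4 - c^3 - c^2 + 6*c + 2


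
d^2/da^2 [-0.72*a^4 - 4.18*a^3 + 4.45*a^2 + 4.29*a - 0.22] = -8.64*a^2 - 25.08*a + 8.9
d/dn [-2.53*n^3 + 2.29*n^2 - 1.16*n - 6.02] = -7.59*n^2 + 4.58*n - 1.16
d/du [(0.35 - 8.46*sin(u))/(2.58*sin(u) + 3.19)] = -27.8904*cos(u)/(2.58*sin(u) + 3.19)^2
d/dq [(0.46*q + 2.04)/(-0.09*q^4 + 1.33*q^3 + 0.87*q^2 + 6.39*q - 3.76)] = (0.1242*q^4 - 0.4892*q^3 - 8.5398*q^2 - 3.5496*q - 14.7652)/(0.0081*q^8 - 0.2394*q^7 + 1.6123*q^6 + 1.164*q^5 + 18.4311*q^4 + 1.117*q^3 + 34.2897*q^2 - 48.0528*q + 14.1376)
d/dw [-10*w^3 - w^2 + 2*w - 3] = -30*w^2 - 2*w + 2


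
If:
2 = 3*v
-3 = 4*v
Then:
No Solution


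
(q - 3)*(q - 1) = q^2 - 4*q + 3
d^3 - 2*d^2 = d^2*(d - 2)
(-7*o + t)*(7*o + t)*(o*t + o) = -49*o^3*t - 49*o^3 + o*t^3 + o*t^2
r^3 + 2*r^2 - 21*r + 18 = (r - 3)*(r - 1)*(r + 6)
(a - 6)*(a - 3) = a^2 - 9*a + 18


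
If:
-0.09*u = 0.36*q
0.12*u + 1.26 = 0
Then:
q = 2.62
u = -10.50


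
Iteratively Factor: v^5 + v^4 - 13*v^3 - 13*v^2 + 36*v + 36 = (v + 3)*(v^4 - 2*v^3 - 7*v^2 + 8*v + 12) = (v + 1)*(v + 3)*(v^3 - 3*v^2 - 4*v + 12) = (v - 2)*(v + 1)*(v + 3)*(v^2 - v - 6) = (v - 3)*(v - 2)*(v + 1)*(v + 3)*(v + 2)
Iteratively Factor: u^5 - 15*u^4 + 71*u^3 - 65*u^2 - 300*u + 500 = (u - 5)*(u^4 - 10*u^3 + 21*u^2 + 40*u - 100) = (u - 5)^2*(u^3 - 5*u^2 - 4*u + 20) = (u - 5)^3*(u^2 - 4) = (u - 5)^3*(u + 2)*(u - 2)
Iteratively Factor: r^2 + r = (r + 1)*(r)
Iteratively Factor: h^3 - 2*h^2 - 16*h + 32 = (h - 4)*(h^2 + 2*h - 8) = (h - 4)*(h - 2)*(h + 4)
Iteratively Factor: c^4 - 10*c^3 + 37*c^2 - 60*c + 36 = (c - 2)*(c^3 - 8*c^2 + 21*c - 18) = (c - 2)^2*(c^2 - 6*c + 9) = (c - 3)*(c - 2)^2*(c - 3)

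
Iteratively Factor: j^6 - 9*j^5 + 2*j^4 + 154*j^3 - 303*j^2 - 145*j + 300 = (j + 1)*(j^5 - 10*j^4 + 12*j^3 + 142*j^2 - 445*j + 300) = (j - 5)*(j + 1)*(j^4 - 5*j^3 - 13*j^2 + 77*j - 60) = (j - 5)*(j - 1)*(j + 1)*(j^3 - 4*j^2 - 17*j + 60) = (j - 5)*(j - 3)*(j - 1)*(j + 1)*(j^2 - j - 20) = (j - 5)*(j - 3)*(j - 1)*(j + 1)*(j + 4)*(j - 5)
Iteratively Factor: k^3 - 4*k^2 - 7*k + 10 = (k - 1)*(k^2 - 3*k - 10) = (k - 5)*(k - 1)*(k + 2)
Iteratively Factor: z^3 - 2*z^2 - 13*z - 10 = (z + 1)*(z^2 - 3*z - 10) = (z - 5)*(z + 1)*(z + 2)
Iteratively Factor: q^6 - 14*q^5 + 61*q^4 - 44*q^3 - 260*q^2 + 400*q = (q)*(q^5 - 14*q^4 + 61*q^3 - 44*q^2 - 260*q + 400) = q*(q + 2)*(q^4 - 16*q^3 + 93*q^2 - 230*q + 200) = q*(q - 5)*(q + 2)*(q^3 - 11*q^2 + 38*q - 40) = q*(q - 5)*(q - 2)*(q + 2)*(q^2 - 9*q + 20) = q*(q - 5)*(q - 4)*(q - 2)*(q + 2)*(q - 5)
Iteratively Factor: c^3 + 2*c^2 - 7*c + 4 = (c - 1)*(c^2 + 3*c - 4) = (c - 1)^2*(c + 4)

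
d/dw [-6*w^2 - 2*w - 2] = -12*w - 2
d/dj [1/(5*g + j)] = -1/(5*g + j)^2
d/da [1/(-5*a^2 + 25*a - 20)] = (2*a - 5)/(5*(a^2 - 5*a + 4)^2)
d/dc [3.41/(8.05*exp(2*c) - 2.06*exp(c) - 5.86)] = (7.0246 - 54.901*exp(c))*exp(c)/(-8.05*exp(2*c) + 2.06*exp(c) + 5.86)^2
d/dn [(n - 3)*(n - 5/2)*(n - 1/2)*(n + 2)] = 4*n^3 - 12*n^2 - 7*n/2 + 67/4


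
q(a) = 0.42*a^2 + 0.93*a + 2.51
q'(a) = 0.84*a + 0.93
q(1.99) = 6.02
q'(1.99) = 2.60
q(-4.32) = 6.33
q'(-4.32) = -2.70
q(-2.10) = 2.41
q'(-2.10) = -0.83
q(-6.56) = 14.48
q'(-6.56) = -4.58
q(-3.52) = 4.44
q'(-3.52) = -2.03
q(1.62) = 5.12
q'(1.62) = 2.29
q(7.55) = 33.47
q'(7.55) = 7.27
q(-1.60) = 2.10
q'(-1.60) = -0.41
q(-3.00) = 3.50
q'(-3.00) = -1.59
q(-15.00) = 83.06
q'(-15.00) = -11.67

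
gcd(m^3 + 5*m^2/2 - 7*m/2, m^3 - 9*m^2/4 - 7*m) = m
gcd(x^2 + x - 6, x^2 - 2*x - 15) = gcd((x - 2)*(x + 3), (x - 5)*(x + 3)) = x + 3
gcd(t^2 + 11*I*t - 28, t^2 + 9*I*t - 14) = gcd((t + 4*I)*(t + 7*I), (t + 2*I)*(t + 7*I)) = t + 7*I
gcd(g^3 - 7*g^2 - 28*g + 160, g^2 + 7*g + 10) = g + 5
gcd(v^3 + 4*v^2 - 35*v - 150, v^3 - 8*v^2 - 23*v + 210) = v^2 - v - 30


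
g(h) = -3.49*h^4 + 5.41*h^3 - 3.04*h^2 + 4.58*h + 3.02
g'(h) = -13.96*h^3 + 16.23*h^2 - 6.08*h + 4.58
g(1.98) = -11.47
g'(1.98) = -52.19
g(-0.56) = -1.79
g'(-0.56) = 15.53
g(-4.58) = -2137.11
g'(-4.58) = 1714.04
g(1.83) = -4.76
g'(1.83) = -37.75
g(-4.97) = -2888.35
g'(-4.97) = 2149.47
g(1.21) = 6.21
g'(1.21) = -3.75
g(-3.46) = -773.50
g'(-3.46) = 798.16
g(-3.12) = -535.88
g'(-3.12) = 605.52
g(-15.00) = -195689.68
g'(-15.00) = 50862.53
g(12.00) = -63399.94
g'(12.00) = -21854.14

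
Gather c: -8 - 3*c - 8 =-3*c - 16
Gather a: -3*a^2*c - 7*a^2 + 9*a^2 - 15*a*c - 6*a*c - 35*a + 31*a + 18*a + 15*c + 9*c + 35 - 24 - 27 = a^2*(2 - 3*c) + a*(14 - 21*c) + 24*c - 16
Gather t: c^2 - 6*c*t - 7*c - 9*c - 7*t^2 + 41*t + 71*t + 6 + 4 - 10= c^2 - 16*c - 7*t^2 + t*(112 - 6*c)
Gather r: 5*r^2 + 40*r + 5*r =5*r^2 + 45*r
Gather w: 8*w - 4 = 8*w - 4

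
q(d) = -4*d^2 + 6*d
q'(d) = 6 - 8*d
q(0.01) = 0.06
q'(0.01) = 5.92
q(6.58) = -133.71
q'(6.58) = -46.64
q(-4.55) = -110.11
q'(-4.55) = 42.40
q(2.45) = -9.31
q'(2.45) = -13.60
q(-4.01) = -88.38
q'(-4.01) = 38.08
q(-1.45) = -17.11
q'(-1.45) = 17.60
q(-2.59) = -42.37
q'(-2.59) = 26.72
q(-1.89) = -25.63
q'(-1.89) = 21.12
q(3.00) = -18.00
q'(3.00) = -18.00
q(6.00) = -108.00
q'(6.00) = -42.00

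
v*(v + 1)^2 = v^3 + 2*v^2 + v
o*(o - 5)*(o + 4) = o^3 - o^2 - 20*o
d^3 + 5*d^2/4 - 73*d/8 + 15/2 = (d - 3/2)*(d - 5/4)*(d + 4)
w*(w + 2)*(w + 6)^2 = w^4 + 14*w^3 + 60*w^2 + 72*w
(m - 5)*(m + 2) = m^2 - 3*m - 10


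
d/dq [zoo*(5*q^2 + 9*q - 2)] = zoo*(q + 1)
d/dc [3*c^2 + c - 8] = 6*c + 1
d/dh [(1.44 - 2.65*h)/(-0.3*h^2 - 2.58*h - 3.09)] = (-0.795*h^2 + 0.864*h + 11.9037)/(0.09*h^4 + 1.548*h^3 + 8.5104*h^2 + 15.9444*h + 9.5481)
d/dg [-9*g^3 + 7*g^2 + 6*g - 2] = -27*g^2 + 14*g + 6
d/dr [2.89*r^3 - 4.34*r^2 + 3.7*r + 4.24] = 8.67*r^2 - 8.68*r + 3.7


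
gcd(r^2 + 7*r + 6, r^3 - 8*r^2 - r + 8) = r + 1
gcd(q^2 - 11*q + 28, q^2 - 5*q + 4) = q - 4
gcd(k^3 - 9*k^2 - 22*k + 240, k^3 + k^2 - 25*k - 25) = k + 5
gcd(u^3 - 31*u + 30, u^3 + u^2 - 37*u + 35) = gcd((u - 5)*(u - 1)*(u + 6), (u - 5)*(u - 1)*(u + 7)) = u^2 - 6*u + 5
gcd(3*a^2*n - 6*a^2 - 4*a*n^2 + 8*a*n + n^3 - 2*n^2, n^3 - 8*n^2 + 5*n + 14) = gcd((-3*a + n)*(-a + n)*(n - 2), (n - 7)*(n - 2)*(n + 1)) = n - 2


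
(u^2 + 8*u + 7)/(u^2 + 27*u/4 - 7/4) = 4*(u + 1)/(4*u - 1)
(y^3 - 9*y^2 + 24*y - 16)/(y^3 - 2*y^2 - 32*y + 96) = (y - 1)/(y + 6)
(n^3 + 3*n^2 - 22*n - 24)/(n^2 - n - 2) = (n^2 + 2*n - 24)/(n - 2)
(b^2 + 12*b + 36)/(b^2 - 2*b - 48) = (b + 6)/(b - 8)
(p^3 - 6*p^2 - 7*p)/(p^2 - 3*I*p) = (p^2 - 6*p - 7)/(p - 3*I)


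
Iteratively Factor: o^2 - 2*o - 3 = (o - 3)*(o + 1)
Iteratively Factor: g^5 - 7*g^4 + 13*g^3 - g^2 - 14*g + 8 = (g - 1)*(g^4 - 6*g^3 + 7*g^2 + 6*g - 8) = (g - 1)*(g + 1)*(g^3 - 7*g^2 + 14*g - 8) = (g - 2)*(g - 1)*(g + 1)*(g^2 - 5*g + 4) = (g - 2)*(g - 1)^2*(g + 1)*(g - 4)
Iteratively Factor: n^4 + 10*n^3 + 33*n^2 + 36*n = (n)*(n^3 + 10*n^2 + 33*n + 36) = n*(n + 3)*(n^2 + 7*n + 12) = n*(n + 3)^2*(n + 4)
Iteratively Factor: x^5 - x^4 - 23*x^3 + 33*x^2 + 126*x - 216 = (x - 3)*(x^4 + 2*x^3 - 17*x^2 - 18*x + 72) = (x - 3)*(x - 2)*(x^3 + 4*x^2 - 9*x - 36) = (x - 3)*(x - 2)*(x + 4)*(x^2 - 9) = (x - 3)^2*(x - 2)*(x + 4)*(x + 3)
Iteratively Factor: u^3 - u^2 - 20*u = (u)*(u^2 - u - 20) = u*(u + 4)*(u - 5)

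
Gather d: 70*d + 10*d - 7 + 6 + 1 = 80*d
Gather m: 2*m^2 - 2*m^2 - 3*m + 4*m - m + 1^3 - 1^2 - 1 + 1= 0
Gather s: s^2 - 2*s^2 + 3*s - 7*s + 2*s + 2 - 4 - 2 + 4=-s^2 - 2*s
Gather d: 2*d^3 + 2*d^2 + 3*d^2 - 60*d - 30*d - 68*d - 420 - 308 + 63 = 2*d^3 + 5*d^2 - 158*d - 665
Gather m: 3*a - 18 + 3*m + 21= 3*a + 3*m + 3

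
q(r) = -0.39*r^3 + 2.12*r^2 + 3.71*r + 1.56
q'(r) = -1.17*r^2 + 4.24*r + 3.71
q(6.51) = 7.96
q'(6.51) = -18.27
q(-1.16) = 0.72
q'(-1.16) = -2.78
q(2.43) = 17.50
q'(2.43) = 7.10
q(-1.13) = 0.64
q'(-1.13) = -2.58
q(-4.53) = 64.51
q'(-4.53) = -39.51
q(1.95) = 13.96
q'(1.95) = 7.53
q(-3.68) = 36.05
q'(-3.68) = -27.74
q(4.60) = 25.52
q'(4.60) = -1.54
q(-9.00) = 424.20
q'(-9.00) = -129.22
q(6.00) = 15.90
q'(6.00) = -12.97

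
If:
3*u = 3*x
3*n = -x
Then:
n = -x/3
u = x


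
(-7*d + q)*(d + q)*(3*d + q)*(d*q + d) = -21*d^4*q - 21*d^4 - 25*d^3*q^2 - 25*d^3*q - 3*d^2*q^3 - 3*d^2*q^2 + d*q^4 + d*q^3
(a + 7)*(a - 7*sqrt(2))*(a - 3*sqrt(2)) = a^3 - 10*sqrt(2)*a^2 + 7*a^2 - 70*sqrt(2)*a + 42*a + 294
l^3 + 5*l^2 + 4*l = l*(l + 1)*(l + 4)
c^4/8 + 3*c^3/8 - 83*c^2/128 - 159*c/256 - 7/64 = (c/4 + 1)*(c/2 + 1/4)*(c - 7/4)*(c + 1/4)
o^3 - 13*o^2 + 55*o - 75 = (o - 5)^2*(o - 3)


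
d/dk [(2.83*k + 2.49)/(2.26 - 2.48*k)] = (31.17608*k - 28.41046)/(2.48*k - 2.26)^3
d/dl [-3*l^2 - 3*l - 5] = -6*l - 3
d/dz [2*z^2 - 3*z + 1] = 4*z - 3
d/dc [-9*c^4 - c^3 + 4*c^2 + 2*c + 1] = -36*c^3 - 3*c^2 + 8*c + 2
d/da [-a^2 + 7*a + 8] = 7 - 2*a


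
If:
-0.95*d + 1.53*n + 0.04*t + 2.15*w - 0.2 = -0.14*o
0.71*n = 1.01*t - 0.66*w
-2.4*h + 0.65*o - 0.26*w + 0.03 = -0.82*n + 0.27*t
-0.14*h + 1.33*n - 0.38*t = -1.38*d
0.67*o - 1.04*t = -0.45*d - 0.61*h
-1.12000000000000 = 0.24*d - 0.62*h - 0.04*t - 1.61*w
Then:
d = 0.71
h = -0.36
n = -0.75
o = -0.01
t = 0.09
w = 0.94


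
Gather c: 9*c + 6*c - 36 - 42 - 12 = 15*c - 90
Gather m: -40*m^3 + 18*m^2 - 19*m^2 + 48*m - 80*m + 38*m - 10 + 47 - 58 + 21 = -40*m^3 - m^2 + 6*m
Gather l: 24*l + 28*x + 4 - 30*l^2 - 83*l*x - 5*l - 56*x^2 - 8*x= -30*l^2 + l*(19 - 83*x) - 56*x^2 + 20*x + 4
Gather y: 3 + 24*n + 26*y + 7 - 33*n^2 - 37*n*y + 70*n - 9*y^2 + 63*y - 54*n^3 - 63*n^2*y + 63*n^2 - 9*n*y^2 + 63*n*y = -54*n^3 + 30*n^2 + 94*n + y^2*(-9*n - 9) + y*(-63*n^2 + 26*n + 89) + 10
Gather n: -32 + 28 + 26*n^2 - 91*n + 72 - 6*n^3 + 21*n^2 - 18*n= -6*n^3 + 47*n^2 - 109*n + 68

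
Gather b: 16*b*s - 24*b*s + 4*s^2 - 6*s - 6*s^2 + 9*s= -8*b*s - 2*s^2 + 3*s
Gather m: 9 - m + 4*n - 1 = -m + 4*n + 8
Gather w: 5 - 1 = 4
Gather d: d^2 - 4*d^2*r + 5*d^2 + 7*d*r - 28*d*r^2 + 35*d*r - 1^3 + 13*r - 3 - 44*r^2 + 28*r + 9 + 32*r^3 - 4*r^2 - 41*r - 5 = d^2*(6 - 4*r) + d*(-28*r^2 + 42*r) + 32*r^3 - 48*r^2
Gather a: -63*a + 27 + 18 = 45 - 63*a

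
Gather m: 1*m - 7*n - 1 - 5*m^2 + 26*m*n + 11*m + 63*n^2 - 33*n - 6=-5*m^2 + m*(26*n + 12) + 63*n^2 - 40*n - 7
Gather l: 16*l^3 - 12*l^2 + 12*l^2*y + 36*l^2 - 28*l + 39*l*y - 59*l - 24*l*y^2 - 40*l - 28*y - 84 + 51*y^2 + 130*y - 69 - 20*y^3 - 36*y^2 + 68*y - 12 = 16*l^3 + l^2*(12*y + 24) + l*(-24*y^2 + 39*y - 127) - 20*y^3 + 15*y^2 + 170*y - 165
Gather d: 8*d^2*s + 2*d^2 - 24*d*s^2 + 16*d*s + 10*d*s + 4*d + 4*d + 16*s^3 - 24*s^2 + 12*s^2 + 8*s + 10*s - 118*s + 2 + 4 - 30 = d^2*(8*s + 2) + d*(-24*s^2 + 26*s + 8) + 16*s^3 - 12*s^2 - 100*s - 24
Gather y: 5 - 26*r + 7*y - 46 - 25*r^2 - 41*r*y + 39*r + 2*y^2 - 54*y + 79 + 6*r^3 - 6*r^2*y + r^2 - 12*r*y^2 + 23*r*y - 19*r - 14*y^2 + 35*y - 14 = 6*r^3 - 24*r^2 - 6*r + y^2*(-12*r - 12) + y*(-6*r^2 - 18*r - 12) + 24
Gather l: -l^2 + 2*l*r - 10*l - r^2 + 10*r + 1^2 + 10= -l^2 + l*(2*r - 10) - r^2 + 10*r + 11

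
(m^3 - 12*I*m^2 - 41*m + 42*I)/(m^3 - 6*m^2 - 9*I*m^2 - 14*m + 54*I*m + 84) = (m - 3*I)/(m - 6)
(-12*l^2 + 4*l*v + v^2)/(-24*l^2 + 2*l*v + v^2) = (-2*l + v)/(-4*l + v)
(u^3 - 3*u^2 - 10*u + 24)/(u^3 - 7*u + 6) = (u - 4)/(u - 1)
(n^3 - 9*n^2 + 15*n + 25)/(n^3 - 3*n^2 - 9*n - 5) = (n - 5)/(n + 1)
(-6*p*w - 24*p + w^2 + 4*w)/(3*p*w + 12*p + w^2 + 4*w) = (-6*p + w)/(3*p + w)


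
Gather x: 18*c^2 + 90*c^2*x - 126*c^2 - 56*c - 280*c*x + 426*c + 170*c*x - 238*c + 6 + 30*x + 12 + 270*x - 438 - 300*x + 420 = -108*c^2 + 132*c + x*(90*c^2 - 110*c)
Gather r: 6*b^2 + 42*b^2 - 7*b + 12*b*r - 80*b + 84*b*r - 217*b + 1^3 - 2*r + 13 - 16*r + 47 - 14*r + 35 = 48*b^2 - 304*b + r*(96*b - 32) + 96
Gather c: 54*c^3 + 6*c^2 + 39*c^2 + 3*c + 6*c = 54*c^3 + 45*c^2 + 9*c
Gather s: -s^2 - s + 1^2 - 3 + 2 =-s^2 - s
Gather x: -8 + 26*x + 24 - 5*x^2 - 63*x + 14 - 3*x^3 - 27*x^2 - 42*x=-3*x^3 - 32*x^2 - 79*x + 30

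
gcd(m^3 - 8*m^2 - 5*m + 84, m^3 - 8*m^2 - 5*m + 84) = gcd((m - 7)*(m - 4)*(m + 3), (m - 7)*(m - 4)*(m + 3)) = m^3 - 8*m^2 - 5*m + 84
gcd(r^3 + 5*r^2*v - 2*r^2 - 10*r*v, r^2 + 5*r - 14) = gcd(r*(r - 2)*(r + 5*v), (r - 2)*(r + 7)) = r - 2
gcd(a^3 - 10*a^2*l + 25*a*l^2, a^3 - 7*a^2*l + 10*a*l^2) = a^2 - 5*a*l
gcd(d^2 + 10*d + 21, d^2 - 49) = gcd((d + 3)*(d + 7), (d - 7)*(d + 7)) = d + 7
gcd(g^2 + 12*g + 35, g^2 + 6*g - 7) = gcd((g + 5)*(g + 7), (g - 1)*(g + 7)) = g + 7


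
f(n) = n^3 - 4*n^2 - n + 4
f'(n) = 3*n^2 - 8*n - 1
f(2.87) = -8.18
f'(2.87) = 0.75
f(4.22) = 3.70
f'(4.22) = 18.67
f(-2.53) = -35.27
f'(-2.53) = 38.44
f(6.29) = 88.31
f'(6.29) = 67.37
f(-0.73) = 2.21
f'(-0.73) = 6.44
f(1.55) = -3.44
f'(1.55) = -6.19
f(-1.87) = -14.66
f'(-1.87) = 24.45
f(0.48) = 2.71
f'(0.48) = -4.15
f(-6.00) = -350.00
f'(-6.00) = 155.00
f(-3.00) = -56.00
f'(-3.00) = 50.00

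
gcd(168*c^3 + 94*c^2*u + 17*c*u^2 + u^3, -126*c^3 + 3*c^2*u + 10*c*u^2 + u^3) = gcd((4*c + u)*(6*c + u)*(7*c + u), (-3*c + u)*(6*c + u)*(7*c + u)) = 42*c^2 + 13*c*u + u^2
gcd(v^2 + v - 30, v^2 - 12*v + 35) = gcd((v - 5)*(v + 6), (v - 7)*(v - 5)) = v - 5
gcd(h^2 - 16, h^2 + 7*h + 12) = h + 4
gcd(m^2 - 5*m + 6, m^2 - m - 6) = m - 3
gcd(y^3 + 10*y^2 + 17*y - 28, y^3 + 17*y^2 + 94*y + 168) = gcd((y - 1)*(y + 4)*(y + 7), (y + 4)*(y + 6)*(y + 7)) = y^2 + 11*y + 28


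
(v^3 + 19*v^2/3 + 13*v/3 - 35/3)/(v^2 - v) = v + 22/3 + 35/(3*v)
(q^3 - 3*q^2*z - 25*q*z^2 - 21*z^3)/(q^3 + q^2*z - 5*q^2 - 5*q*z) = (q^2 - 4*q*z - 21*z^2)/(q*(q - 5))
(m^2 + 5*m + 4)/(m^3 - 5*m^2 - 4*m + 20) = (m^2 + 5*m + 4)/(m^3 - 5*m^2 - 4*m + 20)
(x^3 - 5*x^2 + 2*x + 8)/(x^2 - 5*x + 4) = (x^2 - x - 2)/(x - 1)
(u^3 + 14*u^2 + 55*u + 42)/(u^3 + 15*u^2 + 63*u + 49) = (u + 6)/(u + 7)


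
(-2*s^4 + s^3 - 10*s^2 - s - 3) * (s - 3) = -2*s^5 + 7*s^4 - 13*s^3 + 29*s^2 + 9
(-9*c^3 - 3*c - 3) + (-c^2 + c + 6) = -9*c^3 - c^2 - 2*c + 3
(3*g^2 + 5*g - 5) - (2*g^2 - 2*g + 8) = g^2 + 7*g - 13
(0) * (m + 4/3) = 0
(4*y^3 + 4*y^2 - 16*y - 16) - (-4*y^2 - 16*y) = 4*y^3 + 8*y^2 - 16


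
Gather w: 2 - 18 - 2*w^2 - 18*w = -2*w^2 - 18*w - 16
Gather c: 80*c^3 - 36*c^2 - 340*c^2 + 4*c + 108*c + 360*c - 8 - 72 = 80*c^3 - 376*c^2 + 472*c - 80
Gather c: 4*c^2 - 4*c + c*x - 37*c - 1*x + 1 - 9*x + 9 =4*c^2 + c*(x - 41) - 10*x + 10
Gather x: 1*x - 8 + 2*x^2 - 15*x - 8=2*x^2 - 14*x - 16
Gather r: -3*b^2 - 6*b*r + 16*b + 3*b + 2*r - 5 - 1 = -3*b^2 + 19*b + r*(2 - 6*b) - 6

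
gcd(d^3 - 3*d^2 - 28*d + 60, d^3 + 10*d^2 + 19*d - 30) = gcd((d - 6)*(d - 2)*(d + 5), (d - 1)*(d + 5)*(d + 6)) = d + 5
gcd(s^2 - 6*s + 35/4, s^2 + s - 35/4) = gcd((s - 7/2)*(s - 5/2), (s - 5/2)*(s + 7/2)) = s - 5/2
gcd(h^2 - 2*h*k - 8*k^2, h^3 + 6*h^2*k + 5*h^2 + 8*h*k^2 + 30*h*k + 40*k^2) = h + 2*k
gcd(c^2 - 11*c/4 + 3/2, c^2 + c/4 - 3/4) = c - 3/4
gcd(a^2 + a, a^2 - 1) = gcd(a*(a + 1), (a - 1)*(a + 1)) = a + 1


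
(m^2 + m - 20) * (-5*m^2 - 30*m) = -5*m^4 - 35*m^3 + 70*m^2 + 600*m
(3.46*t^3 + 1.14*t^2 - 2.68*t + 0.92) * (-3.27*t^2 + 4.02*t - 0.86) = -11.3142*t^5 + 10.1814*t^4 + 10.3708*t^3 - 14.7624*t^2 + 6.0032*t - 0.7912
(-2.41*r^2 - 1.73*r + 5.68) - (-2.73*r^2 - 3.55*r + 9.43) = 0.32*r^2 + 1.82*r - 3.75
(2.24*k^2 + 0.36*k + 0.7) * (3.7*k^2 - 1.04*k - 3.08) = 8.288*k^4 - 0.9976*k^3 - 4.6836*k^2 - 1.8368*k - 2.156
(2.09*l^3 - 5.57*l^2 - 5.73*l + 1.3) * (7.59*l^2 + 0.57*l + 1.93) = 15.8631*l^5 - 41.085*l^4 - 42.6319*l^3 - 4.1492*l^2 - 10.3179*l + 2.509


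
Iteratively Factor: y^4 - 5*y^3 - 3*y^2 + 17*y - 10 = (y - 5)*(y^3 - 3*y + 2) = (y - 5)*(y - 1)*(y^2 + y - 2) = (y - 5)*(y - 1)^2*(y + 2)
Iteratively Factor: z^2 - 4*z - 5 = (z + 1)*(z - 5)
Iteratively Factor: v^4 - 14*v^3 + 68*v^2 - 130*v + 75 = (v - 3)*(v^3 - 11*v^2 + 35*v - 25) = (v - 3)*(v - 1)*(v^2 - 10*v + 25) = (v - 5)*(v - 3)*(v - 1)*(v - 5)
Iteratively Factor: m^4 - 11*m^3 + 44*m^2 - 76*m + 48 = (m - 2)*(m^3 - 9*m^2 + 26*m - 24) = (m - 2)^2*(m^2 - 7*m + 12) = (m - 4)*(m - 2)^2*(m - 3)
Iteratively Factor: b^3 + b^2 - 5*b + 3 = (b + 3)*(b^2 - 2*b + 1) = (b - 1)*(b + 3)*(b - 1)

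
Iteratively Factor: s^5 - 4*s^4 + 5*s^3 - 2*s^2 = (s)*(s^4 - 4*s^3 + 5*s^2 - 2*s) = s*(s - 1)*(s^3 - 3*s^2 + 2*s) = s*(s - 2)*(s - 1)*(s^2 - s) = s^2*(s - 2)*(s - 1)*(s - 1)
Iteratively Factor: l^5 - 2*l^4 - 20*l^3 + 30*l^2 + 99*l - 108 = (l - 4)*(l^4 + 2*l^3 - 12*l^2 - 18*l + 27) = (l - 4)*(l - 1)*(l^3 + 3*l^2 - 9*l - 27) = (l - 4)*(l - 1)*(l + 3)*(l^2 - 9) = (l - 4)*(l - 1)*(l + 3)^2*(l - 3)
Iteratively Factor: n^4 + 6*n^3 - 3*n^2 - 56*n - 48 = (n + 4)*(n^3 + 2*n^2 - 11*n - 12) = (n - 3)*(n + 4)*(n^2 + 5*n + 4) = (n - 3)*(n + 1)*(n + 4)*(n + 4)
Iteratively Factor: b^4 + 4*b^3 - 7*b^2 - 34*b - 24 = (b + 4)*(b^3 - 7*b - 6) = (b + 2)*(b + 4)*(b^2 - 2*b - 3) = (b + 1)*(b + 2)*(b + 4)*(b - 3)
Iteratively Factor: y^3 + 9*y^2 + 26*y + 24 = (y + 4)*(y^2 + 5*y + 6) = (y + 2)*(y + 4)*(y + 3)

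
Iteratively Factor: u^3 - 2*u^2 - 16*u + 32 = (u - 2)*(u^2 - 16) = (u - 2)*(u + 4)*(u - 4)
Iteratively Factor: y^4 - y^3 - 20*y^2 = (y)*(y^3 - y^2 - 20*y) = y*(y - 5)*(y^2 + 4*y) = y^2*(y - 5)*(y + 4)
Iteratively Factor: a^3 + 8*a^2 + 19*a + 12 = (a + 3)*(a^2 + 5*a + 4) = (a + 1)*(a + 3)*(a + 4)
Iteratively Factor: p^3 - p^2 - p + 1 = (p + 1)*(p^2 - 2*p + 1) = (p - 1)*(p + 1)*(p - 1)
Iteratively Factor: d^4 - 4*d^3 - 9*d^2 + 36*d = (d + 3)*(d^3 - 7*d^2 + 12*d) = (d - 4)*(d + 3)*(d^2 - 3*d) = d*(d - 4)*(d + 3)*(d - 3)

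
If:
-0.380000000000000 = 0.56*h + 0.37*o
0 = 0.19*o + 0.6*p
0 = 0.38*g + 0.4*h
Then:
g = 0.714285714285714 - 2.19628017411951*p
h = 2.08646616541353*p - 0.678571428571429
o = -3.15789473684211*p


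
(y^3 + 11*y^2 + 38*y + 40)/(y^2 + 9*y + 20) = y + 2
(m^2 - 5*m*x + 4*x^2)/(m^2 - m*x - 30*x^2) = (-m^2 + 5*m*x - 4*x^2)/(-m^2 + m*x + 30*x^2)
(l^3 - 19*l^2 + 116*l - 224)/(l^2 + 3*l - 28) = (l^2 - 15*l + 56)/(l + 7)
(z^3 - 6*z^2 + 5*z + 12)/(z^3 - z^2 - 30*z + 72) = (z + 1)/(z + 6)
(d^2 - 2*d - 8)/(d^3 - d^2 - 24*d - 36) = (d - 4)/(d^2 - 3*d - 18)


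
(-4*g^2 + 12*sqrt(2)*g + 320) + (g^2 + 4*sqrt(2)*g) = -3*g^2 + 16*sqrt(2)*g + 320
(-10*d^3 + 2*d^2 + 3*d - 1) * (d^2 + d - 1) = -10*d^5 - 8*d^4 + 15*d^3 - 4*d + 1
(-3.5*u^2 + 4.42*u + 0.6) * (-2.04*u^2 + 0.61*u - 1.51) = 7.14*u^4 - 11.1518*u^3 + 6.7572*u^2 - 6.3082*u - 0.906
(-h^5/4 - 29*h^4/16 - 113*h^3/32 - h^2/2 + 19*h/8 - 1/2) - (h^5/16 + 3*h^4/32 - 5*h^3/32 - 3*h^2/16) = -5*h^5/16 - 61*h^4/32 - 27*h^3/8 - 5*h^2/16 + 19*h/8 - 1/2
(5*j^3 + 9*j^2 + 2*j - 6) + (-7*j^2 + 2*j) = 5*j^3 + 2*j^2 + 4*j - 6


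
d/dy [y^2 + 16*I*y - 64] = 2*y + 16*I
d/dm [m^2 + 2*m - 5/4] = 2*m + 2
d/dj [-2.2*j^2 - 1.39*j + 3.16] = -4.4*j - 1.39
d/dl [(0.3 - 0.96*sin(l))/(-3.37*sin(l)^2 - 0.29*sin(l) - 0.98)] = (-3.2352*sin(l)^2 + 2.022*sin(l) + 1.0278)*cos(l)/(11.3569*sin(l)^4 + 1.9546*sin(l)^3 + 6.6893*sin(l)^2 + 0.5684*sin(l) + 0.9604)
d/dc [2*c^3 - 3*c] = 6*c^2 - 3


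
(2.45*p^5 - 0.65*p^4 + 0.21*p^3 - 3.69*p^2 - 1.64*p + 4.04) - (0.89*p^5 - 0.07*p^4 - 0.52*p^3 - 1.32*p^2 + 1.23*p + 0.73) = 1.56*p^5 - 0.58*p^4 + 0.73*p^3 - 2.37*p^2 - 2.87*p + 3.31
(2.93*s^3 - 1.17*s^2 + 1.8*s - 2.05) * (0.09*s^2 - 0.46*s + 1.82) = 0.2637*s^5 - 1.4531*s^4 + 6.0328*s^3 - 3.1419*s^2 + 4.219*s - 3.731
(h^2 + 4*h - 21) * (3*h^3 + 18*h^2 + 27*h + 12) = 3*h^5 + 30*h^4 + 36*h^3 - 258*h^2 - 519*h - 252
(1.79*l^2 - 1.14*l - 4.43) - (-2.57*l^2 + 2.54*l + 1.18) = 4.36*l^2 - 3.68*l - 5.61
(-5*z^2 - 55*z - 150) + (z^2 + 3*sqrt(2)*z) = -4*z^2 - 55*z + 3*sqrt(2)*z - 150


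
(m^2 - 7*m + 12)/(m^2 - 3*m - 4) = (m - 3)/(m + 1)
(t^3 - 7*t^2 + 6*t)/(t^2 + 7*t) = (t^2 - 7*t + 6)/(t + 7)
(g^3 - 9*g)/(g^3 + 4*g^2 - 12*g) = (g^2 - 9)/(g^2 + 4*g - 12)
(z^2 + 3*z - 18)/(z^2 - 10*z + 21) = (z + 6)/(z - 7)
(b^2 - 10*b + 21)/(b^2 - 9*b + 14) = (b - 3)/(b - 2)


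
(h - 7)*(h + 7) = h^2 - 49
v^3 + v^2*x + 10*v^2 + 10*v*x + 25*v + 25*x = (v + 5)^2*(v + x)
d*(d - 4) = d^2 - 4*d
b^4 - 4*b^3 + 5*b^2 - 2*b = b*(b - 2)*(b - 1)^2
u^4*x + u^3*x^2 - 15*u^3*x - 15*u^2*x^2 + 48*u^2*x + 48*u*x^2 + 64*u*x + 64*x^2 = (u - 8)^2*(u + x)*(u*x + x)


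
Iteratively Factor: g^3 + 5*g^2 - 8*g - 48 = (g + 4)*(g^2 + g - 12) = (g - 3)*(g + 4)*(g + 4)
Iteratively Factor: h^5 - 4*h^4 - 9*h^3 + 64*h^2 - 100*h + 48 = (h - 2)*(h^4 - 2*h^3 - 13*h^2 + 38*h - 24) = (h - 2)*(h - 1)*(h^3 - h^2 - 14*h + 24) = (h - 2)*(h - 1)*(h + 4)*(h^2 - 5*h + 6) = (h - 2)^2*(h - 1)*(h + 4)*(h - 3)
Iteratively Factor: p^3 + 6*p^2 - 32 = (p - 2)*(p^2 + 8*p + 16) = (p - 2)*(p + 4)*(p + 4)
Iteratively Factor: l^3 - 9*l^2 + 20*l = (l - 4)*(l^2 - 5*l) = l*(l - 4)*(l - 5)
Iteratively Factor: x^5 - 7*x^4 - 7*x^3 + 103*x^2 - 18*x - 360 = (x + 2)*(x^4 - 9*x^3 + 11*x^2 + 81*x - 180) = (x - 3)*(x + 2)*(x^3 - 6*x^2 - 7*x + 60) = (x - 5)*(x - 3)*(x + 2)*(x^2 - x - 12) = (x - 5)*(x - 3)*(x + 2)*(x + 3)*(x - 4)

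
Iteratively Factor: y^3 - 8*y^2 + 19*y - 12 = (y - 3)*(y^2 - 5*y + 4) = (y - 3)*(y - 1)*(y - 4)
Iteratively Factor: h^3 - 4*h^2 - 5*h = (h - 5)*(h^2 + h) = h*(h - 5)*(h + 1)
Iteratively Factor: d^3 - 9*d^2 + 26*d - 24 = (d - 3)*(d^2 - 6*d + 8) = (d - 3)*(d - 2)*(d - 4)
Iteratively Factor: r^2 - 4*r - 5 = (r - 5)*(r + 1)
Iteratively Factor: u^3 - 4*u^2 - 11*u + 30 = (u + 3)*(u^2 - 7*u + 10) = (u - 2)*(u + 3)*(u - 5)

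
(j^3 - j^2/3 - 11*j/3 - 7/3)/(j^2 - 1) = (3*j^2 - 4*j - 7)/(3*(j - 1))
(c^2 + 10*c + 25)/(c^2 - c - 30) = (c + 5)/(c - 6)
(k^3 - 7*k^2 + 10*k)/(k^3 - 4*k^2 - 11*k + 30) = k/(k + 3)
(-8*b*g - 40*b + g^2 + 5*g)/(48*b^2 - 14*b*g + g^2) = (-g - 5)/(6*b - g)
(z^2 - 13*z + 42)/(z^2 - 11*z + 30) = (z - 7)/(z - 5)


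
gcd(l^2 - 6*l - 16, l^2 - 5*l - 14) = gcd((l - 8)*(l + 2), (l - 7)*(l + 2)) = l + 2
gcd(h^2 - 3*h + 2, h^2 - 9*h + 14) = h - 2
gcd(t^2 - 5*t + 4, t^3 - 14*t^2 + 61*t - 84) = t - 4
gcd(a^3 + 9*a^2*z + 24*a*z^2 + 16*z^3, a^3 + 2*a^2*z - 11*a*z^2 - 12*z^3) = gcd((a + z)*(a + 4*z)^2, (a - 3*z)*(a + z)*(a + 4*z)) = a^2 + 5*a*z + 4*z^2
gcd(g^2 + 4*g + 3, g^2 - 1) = g + 1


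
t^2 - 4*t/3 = t*(t - 4/3)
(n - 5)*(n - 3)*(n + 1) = n^3 - 7*n^2 + 7*n + 15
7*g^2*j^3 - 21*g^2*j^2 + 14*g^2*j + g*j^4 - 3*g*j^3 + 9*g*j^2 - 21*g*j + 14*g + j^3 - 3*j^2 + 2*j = (7*g + j)*(j - 2)*(j - 1)*(g*j + 1)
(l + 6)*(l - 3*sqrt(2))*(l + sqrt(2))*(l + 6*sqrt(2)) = l^4 + 4*sqrt(2)*l^3 + 6*l^3 - 30*l^2 + 24*sqrt(2)*l^2 - 180*l - 36*sqrt(2)*l - 216*sqrt(2)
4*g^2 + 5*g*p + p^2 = (g + p)*(4*g + p)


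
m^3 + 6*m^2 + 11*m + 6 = (m + 1)*(m + 2)*(m + 3)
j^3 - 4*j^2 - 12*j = j*(j - 6)*(j + 2)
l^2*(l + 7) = l^3 + 7*l^2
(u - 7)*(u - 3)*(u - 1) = u^3 - 11*u^2 + 31*u - 21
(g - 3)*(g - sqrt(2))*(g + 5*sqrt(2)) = g^3 - 3*g^2 + 4*sqrt(2)*g^2 - 12*sqrt(2)*g - 10*g + 30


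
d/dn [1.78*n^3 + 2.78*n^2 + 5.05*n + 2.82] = 5.34*n^2 + 5.56*n + 5.05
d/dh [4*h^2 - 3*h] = 8*h - 3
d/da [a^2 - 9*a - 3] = 2*a - 9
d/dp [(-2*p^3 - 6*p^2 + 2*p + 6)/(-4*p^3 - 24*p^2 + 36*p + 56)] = (3*p^2 - 22*p - 13)/(2*(p^4 + 10*p^3 - 3*p^2 - 140*p + 196))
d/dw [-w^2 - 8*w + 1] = -2*w - 8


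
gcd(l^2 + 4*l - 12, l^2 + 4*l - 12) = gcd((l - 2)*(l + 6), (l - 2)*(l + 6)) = l^2 + 4*l - 12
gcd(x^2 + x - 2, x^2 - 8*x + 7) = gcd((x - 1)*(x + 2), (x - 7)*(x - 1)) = x - 1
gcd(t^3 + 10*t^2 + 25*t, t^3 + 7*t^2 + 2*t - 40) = t + 5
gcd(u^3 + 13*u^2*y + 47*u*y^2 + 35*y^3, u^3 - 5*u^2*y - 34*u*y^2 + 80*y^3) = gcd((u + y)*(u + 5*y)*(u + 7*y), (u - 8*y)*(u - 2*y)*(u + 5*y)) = u + 5*y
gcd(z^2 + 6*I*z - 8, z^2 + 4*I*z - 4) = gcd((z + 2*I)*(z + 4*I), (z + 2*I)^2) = z + 2*I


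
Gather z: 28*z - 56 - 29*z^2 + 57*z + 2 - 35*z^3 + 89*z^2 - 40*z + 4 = -35*z^3 + 60*z^2 + 45*z - 50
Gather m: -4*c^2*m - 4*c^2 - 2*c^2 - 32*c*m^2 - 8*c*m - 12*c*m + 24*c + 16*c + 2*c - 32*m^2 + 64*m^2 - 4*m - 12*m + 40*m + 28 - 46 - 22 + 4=-6*c^2 + 42*c + m^2*(32 - 32*c) + m*(-4*c^2 - 20*c + 24) - 36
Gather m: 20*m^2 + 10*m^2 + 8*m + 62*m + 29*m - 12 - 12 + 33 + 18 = 30*m^2 + 99*m + 27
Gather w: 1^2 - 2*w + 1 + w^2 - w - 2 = w^2 - 3*w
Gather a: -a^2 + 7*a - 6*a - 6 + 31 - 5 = -a^2 + a + 20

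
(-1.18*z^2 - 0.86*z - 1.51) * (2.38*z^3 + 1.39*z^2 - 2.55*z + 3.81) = -2.8084*z^5 - 3.687*z^4 - 1.7802*z^3 - 4.4017*z^2 + 0.5739*z - 5.7531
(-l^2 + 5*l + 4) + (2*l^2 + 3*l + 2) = l^2 + 8*l + 6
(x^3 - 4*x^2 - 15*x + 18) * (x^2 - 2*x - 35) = x^5 - 6*x^4 - 42*x^3 + 188*x^2 + 489*x - 630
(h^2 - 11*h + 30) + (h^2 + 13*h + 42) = 2*h^2 + 2*h + 72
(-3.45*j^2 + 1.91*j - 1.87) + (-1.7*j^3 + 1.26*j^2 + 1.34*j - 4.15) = -1.7*j^3 - 2.19*j^2 + 3.25*j - 6.02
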